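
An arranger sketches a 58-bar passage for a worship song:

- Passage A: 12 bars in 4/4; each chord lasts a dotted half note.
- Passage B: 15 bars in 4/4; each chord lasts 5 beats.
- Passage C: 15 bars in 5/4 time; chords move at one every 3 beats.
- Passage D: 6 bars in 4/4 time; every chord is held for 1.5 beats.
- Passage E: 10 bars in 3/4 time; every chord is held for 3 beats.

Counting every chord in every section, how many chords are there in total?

79 chords

A: 12 bars × 4 beats = 48 beats; 3 beats/chord → 16 chords.
B: 15 bars × 4 beats = 60 beats; 5 beats/chord → 12 chords.
C: 15 bars × 5 beats = 75 beats; 3 beats/chord → 25 chords.
D: 6 bars × 4 beats = 24 beats; 1.5 beats/chord → 16 chords.
E: 10 bars × 3 beats = 30 beats; 3 beats/chord → 10 chords.
Total: 16 + 12 + 25 + 16 + 10 = 79.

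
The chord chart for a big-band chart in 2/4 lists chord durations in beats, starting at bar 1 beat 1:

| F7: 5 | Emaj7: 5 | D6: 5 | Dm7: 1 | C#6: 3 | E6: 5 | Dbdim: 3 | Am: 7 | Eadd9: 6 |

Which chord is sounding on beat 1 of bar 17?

Am

Beat 1 of bar 17 is beat (17−1)×2 + 1 = 33 overall.
Running totals: F7 ends at 5, Emaj7 ends at 10, D6 ends at 15, Dm7 ends at 16, C#6 ends at 19, E6 ends at 24, Dbdim ends at 27, Am ends at 34.
Beat 33 falls within Am.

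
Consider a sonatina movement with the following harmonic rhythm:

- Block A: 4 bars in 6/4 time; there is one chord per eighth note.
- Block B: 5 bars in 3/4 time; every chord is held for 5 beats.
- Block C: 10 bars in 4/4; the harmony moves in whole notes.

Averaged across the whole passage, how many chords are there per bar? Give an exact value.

61/19 chords per bar

A: 4 × 6 = 24 beats ÷ 0.5 = 48 chords.
B: 5 × 3 = 15 beats ÷ 5 = 3 chords.
C: 10 × 4 = 40 beats ÷ 4 = 10 chords.
Overall: 61 chords over 19 bars → 61/19 = 61/19 chords per bar.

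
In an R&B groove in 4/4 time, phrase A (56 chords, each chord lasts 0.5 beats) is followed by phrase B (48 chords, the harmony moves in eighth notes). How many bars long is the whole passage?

A: 56 × 0.5 = 28 beats = 7 bars.
B: 48 × 0.5 = 24 beats = 6 bars.
Total: 7 + 6 = 13 bars.

13 bars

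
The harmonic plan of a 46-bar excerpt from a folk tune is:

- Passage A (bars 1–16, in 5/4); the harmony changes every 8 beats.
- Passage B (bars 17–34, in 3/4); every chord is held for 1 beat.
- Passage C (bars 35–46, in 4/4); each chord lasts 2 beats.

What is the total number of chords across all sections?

88 chords

A has 80 beats and chords last 8 each, so 10 chords.
B has 54 beats and chords last 1 each, so 54 chords.
C has 48 beats and chords last 2 each, so 24 chords.
Total: 10 + 54 + 24 = 88.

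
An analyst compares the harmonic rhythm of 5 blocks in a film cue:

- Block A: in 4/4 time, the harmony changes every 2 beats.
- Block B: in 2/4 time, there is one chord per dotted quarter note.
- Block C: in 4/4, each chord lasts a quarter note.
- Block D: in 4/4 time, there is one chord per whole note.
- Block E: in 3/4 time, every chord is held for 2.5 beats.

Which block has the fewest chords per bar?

Block D

A: 4 beats/bar ÷ 2 beats/chord = 2 chords/bar.
B: 2 beats/bar ÷ 1.5 beats/chord = 4/3 chords/bar.
C: 4 beats/bar ÷ 1 beat/chord = 4 chords/bar.
D: 4 beats/bar ÷ 4 beats/chord = 1 chord/bar.
E: 3 beats/bar ÷ 2.5 beats/chord = 1.2 chords/bar.
Slowest is D at 1 chords/bar.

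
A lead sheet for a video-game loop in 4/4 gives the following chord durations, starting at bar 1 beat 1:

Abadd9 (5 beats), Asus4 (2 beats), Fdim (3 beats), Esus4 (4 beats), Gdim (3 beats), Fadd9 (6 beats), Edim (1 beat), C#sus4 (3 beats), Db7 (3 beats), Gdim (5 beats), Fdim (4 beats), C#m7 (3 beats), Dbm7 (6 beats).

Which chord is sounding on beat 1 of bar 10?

Beat 1 of bar 10 is beat (10−1)×4 + 1 = 37 overall.
Running totals: Abadd9 ends at 5, Asus4 ends at 7, Fdim ends at 10, Esus4 ends at 14, Gdim ends at 17, Fadd9 ends at 23, Edim ends at 24, C#sus4 ends at 27, Db7 ends at 30, Gdim ends at 35, Fdim ends at 39.
Beat 37 falls within Fdim.

Fdim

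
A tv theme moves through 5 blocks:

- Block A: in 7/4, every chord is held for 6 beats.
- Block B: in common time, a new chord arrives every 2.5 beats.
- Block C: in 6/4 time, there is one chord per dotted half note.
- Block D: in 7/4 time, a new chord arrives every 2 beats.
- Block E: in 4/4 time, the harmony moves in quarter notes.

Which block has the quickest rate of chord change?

Block E

A: each chord is 6 beats in 7/4, so 7/6 per bar.
B: each chord is 2.5 beats in 4/4, so 1.6 per bar.
C: each chord is 3 beats in 6/4, so 2 per bar.
D: each chord is 2 beats in 7/4, so 3.5 per bar.
E: each chord is 1 beat in 4/4, so 4 per bar.
Fastest is E at 4 chords/bar.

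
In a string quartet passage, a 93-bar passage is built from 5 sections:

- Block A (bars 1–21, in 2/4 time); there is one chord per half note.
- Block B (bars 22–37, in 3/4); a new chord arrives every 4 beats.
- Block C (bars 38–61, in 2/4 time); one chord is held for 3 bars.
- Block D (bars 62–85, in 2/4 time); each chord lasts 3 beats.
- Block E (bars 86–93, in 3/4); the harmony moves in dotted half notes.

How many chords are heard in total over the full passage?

A: 21·2 = 42 beats, 42/2 = 21 chords.
B: 16·3 = 48 beats, 48/4 = 12 chords.
C: 24·2 = 48 beats, 48/6 = 8 chords.
D: 24·2 = 48 beats, 48/3 = 16 chords.
E: 8·3 = 24 beats, 24/3 = 8 chords.
Total: 21 + 12 + 8 + 16 + 8 = 65.

65 chords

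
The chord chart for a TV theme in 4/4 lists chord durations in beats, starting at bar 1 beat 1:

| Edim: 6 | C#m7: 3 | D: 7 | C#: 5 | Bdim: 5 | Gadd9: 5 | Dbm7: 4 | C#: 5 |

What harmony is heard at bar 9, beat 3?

Dbm7

Beat 3 of bar 9 is beat (9−1)×4 + 3 = 35 overall.
Running totals: Edim ends at 6, C#m7 ends at 9, D ends at 16, C# ends at 21, Bdim ends at 26, Gadd9 ends at 31, Dbm7 ends at 35.
Beat 35 falls within Dbm7.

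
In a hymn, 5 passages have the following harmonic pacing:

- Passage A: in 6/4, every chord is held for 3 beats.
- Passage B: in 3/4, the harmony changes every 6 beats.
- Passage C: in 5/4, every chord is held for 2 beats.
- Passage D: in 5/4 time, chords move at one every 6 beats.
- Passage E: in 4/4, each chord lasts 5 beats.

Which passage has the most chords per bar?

Passage C

A: 6/3 = 2 chords/bar.
B: 3/6 = 0.5 chords/bar.
C: 5/2 = 2.5 chords/bar.
D: 5/6 = 5/6 chords/bar.
E: 4/5 = 0.8 chords/bar.
Fastest is C at 2.5 chords/bar.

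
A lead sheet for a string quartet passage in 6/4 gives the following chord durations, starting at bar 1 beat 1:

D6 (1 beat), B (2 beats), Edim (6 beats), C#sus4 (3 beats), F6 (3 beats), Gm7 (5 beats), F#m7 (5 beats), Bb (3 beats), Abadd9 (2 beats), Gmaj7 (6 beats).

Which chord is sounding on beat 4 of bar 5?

Bb

Beat 4 of bar 5 is beat (5−1)×6 + 4 = 28 overall.
Running totals: D6 ends at 1, B ends at 3, Edim ends at 9, C#sus4 ends at 12, F6 ends at 15, Gm7 ends at 20, F#m7 ends at 25, Bb ends at 28.
Beat 28 falls within Bb.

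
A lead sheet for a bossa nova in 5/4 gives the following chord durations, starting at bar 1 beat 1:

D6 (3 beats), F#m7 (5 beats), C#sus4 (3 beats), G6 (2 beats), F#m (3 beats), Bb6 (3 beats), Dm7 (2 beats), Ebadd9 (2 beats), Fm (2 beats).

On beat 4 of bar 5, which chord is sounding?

Fm

Beat 4 of bar 5 is beat (5−1)×5 + 4 = 24 overall.
Running totals: D6 ends at 3, F#m7 ends at 8, C#sus4 ends at 11, G6 ends at 13, F#m ends at 16, Bb6 ends at 19, Dm7 ends at 21, Ebadd9 ends at 23, Fm ends at 25.
Beat 24 falls within Fm.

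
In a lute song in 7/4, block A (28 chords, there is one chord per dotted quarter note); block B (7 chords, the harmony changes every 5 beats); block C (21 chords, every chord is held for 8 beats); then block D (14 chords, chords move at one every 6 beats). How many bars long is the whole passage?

A: 28 × 1.5 = 42 beats = 6 bars.
B: 7 × 5 = 35 beats = 5 bars.
C: 21 × 8 = 168 beats = 24 bars.
D: 14 × 6 = 84 beats = 12 bars.
Total: 6 + 5 + 24 + 12 = 47 bars.

47 bars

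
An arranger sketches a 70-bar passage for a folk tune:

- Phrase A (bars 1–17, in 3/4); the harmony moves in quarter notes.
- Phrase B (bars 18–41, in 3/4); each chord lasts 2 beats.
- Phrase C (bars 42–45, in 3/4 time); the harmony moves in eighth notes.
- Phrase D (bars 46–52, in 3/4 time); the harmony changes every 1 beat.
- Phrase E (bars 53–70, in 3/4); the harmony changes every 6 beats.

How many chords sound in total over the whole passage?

141 chords

A: 17 bars × 3 beats = 51 beats; 1 beat/chord → 51 chords.
B: 24 bars × 3 beats = 72 beats; 2 beats/chord → 36 chords.
C: 4 bars × 3 beats = 12 beats; 0.5 beats/chord → 24 chords.
D: 7 bars × 3 beats = 21 beats; 1 beat/chord → 21 chords.
E: 18 bars × 3 beats = 54 beats; 6 beats/chord → 9 chords.
Total: 51 + 36 + 24 + 21 + 9 = 141.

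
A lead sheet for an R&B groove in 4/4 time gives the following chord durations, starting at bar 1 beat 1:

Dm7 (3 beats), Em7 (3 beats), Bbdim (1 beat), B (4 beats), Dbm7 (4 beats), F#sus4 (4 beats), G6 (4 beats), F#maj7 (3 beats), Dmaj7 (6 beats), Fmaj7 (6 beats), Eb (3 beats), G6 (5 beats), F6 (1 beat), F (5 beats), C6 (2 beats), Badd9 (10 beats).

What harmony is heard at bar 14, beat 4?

Badd9

Beat 4 of bar 14 is beat (14−1)×4 + 4 = 56 overall.
Running totals: Dm7 ends at 3, Em7 ends at 6, Bbdim ends at 7, B ends at 11, Dbm7 ends at 15, F#sus4 ends at 19, G6 ends at 23, F#maj7 ends at 26, Dmaj7 ends at 32, Fmaj7 ends at 38, Eb ends at 41, G6 ends at 46, F6 ends at 47, F ends at 52, C6 ends at 54, Badd9 ends at 64.
Beat 56 falls within Badd9.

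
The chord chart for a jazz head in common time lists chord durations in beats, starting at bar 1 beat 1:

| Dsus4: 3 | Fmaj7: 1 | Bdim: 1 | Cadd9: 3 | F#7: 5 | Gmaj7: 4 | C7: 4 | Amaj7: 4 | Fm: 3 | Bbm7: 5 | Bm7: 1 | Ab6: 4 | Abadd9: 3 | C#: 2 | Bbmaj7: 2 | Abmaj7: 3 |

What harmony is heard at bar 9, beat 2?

Beat 2 of bar 9 is beat (9−1)×4 + 2 = 34 overall.
Running totals: Dsus4 ends at 3, Fmaj7 ends at 4, Bdim ends at 5, Cadd9 ends at 8, F#7 ends at 13, Gmaj7 ends at 17, C7 ends at 21, Amaj7 ends at 25, Fm ends at 28, Bbm7 ends at 33, Bm7 ends at 34.
Beat 34 falls within Bm7.

Bm7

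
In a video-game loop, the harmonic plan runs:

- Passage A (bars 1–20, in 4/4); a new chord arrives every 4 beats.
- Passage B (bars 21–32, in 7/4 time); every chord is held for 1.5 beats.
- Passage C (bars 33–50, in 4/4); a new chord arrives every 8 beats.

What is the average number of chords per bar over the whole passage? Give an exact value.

A: 20 × 4 = 80 beats ÷ 4 = 20 chords.
B: 12 × 7 = 84 beats ÷ 1.5 = 56 chords.
C: 18 × 4 = 72 beats ÷ 8 = 9 chords.
Overall: 85 chords over 50 bars → 85/50 = 1.7 chords per bar.

1.7 chords per bar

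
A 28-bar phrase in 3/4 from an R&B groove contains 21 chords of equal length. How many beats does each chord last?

28 bars × 3 beats/bar = 84 beats total.
84 beats ÷ 21 chords = 4 beats per chord.
(That is a whole note.)

4 beats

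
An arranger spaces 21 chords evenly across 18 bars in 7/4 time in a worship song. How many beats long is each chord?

18 bars × 7 beats/bar = 126 beats total.
126 beats ÷ 21 chords = 6 beats per chord.

6 beats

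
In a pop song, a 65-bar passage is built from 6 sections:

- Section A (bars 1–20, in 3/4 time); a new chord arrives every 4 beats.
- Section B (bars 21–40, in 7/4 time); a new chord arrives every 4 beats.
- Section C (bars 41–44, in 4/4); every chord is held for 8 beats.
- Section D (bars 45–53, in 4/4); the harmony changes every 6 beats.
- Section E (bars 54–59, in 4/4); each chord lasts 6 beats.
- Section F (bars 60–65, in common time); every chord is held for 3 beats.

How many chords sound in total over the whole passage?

A: 20 bars × 3 beats = 60 beats; 4 beats/chord → 15 chords.
B: 20 bars × 7 beats = 140 beats; 4 beats/chord → 35 chords.
C: 4 bars × 4 beats = 16 beats; 8 beats/chord → 2 chords.
D: 9 bars × 4 beats = 36 beats; 6 beats/chord → 6 chords.
E: 6 bars × 4 beats = 24 beats; 6 beats/chord → 4 chords.
F: 6 bars × 4 beats = 24 beats; 3 beats/chord → 8 chords.
Total: 15 + 35 + 2 + 6 + 4 + 8 = 70.

70 chords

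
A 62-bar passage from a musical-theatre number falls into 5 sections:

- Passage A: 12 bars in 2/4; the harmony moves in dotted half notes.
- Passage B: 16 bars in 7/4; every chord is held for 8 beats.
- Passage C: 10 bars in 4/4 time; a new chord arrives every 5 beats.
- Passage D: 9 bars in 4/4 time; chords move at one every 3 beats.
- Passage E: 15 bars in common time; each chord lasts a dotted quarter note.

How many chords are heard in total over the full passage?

82 chords

A: 12·2 = 24 beats, 24/3 = 8 chords.
B: 16·7 = 112 beats, 112/8 = 14 chords.
C: 10·4 = 40 beats, 40/5 = 8 chords.
D: 9·4 = 36 beats, 36/3 = 12 chords.
E: 15·4 = 60 beats, 60/1.5 = 40 chords.
Total: 8 + 14 + 8 + 12 + 40 = 82.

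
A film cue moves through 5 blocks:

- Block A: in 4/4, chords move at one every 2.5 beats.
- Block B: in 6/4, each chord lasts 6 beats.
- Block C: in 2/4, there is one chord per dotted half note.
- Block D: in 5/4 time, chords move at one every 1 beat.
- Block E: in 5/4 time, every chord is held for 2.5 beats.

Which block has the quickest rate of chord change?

A: 4/2.5 = 1.6 chords/bar.
B: 6/6 = 1 chord/bar.
C: 2/3 = 2/3 chords/bar.
D: 5/1 = 5 chords/bar.
E: 5/2.5 = 2 chords/bar.
Fastest is D at 5 chords/bar.

Block D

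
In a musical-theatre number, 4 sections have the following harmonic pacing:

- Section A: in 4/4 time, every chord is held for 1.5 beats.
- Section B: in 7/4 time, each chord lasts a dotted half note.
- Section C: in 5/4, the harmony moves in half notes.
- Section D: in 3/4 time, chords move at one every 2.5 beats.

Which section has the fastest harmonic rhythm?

A: 4/1.5 = 8/3 chords/bar.
B: 7/3 = 7/3 chords/bar.
C: 5/2 = 2.5 chords/bar.
D: 3/2.5 = 1.2 chords/bar.
Fastest is A at 8/3 chords/bar.

Section A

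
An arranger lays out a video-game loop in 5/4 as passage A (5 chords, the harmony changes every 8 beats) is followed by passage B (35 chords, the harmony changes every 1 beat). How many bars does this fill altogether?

A: 5 × 8 = 40 beats = 8 bars.
B: 35 × 1 = 35 beats = 7 bars.
Total: 8 + 7 = 15 bars.

15 bars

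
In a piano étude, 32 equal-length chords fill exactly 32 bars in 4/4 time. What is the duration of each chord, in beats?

32 bars × 4 beats/bar = 128 beats total.
128 beats ÷ 32 chords = 4 beats per chord.
(That is a whole note.)

4 beats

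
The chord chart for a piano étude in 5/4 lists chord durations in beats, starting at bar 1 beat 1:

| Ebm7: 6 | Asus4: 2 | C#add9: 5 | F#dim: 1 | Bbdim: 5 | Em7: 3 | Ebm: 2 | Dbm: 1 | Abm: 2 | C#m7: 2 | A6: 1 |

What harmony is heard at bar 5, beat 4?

Ebm

Beat 4 of bar 5 is beat (5−1)×5 + 4 = 24 overall.
Running totals: Ebm7 ends at 6, Asus4 ends at 8, C#add9 ends at 13, F#dim ends at 14, Bbdim ends at 19, Em7 ends at 22, Ebm ends at 24.
Beat 24 falls within Ebm.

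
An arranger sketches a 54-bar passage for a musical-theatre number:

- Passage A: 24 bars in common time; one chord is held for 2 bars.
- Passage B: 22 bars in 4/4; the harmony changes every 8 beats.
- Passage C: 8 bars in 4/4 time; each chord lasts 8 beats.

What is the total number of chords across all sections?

27 chords

A: 24 bars × 4 beats = 96 beats; 8 beats/chord → 12 chords.
B: 22 bars × 4 beats = 88 beats; 8 beats/chord → 11 chords.
C: 8 bars × 4 beats = 32 beats; 8 beats/chord → 4 chords.
Total: 12 + 11 + 4 = 27.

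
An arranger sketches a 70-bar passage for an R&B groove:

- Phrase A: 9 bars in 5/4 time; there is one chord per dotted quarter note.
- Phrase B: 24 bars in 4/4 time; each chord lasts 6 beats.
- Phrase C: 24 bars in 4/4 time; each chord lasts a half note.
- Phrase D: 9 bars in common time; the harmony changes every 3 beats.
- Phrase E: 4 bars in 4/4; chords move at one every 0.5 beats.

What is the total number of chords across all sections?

138 chords

A has 45 beats and chords last 1.5 each, so 30 chords.
B has 96 beats and chords last 6 each, so 16 chords.
C has 96 beats and chords last 2 each, so 48 chords.
D has 36 beats and chords last 3 each, so 12 chords.
E has 16 beats and chords last 0.5 each, so 32 chords.
Total: 30 + 16 + 48 + 12 + 32 = 138.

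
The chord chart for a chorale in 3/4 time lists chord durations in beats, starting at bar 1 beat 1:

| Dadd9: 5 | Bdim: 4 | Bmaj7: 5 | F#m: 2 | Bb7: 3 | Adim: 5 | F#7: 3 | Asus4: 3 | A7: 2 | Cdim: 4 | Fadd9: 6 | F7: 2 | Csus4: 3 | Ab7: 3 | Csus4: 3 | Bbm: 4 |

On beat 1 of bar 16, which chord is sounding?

Beat 1 of bar 16 is beat (16−1)×3 + 1 = 46 overall.
Running totals: Dadd9 ends at 5, Bdim ends at 9, Bmaj7 ends at 14, F#m ends at 16, Bb7 ends at 19, Adim ends at 24, F#7 ends at 27, Asus4 ends at 30, A7 ends at 32, Cdim ends at 36, Fadd9 ends at 42, F7 ends at 44, Csus4 ends at 47.
Beat 46 falls within Csus4.

Csus4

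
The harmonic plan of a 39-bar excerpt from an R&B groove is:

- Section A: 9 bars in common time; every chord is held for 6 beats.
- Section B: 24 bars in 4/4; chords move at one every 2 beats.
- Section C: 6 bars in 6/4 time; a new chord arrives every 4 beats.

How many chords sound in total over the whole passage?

63 chords

A: 9·4 = 36 beats, 36/6 = 6 chords.
B: 24·4 = 96 beats, 96/2 = 48 chords.
C: 6·6 = 36 beats, 36/4 = 9 chords.
Total: 6 + 48 + 9 = 63.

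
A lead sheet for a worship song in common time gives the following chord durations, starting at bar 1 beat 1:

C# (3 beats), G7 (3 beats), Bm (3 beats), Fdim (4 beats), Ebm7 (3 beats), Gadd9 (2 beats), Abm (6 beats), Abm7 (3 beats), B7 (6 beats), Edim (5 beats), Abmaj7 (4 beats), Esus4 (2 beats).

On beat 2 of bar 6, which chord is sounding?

Abm

Beat 2 of bar 6 is beat (6−1)×4 + 2 = 22 overall.
Running totals: C# ends at 3, G7 ends at 6, Bm ends at 9, Fdim ends at 13, Ebm7 ends at 16, Gadd9 ends at 18, Abm ends at 24.
Beat 22 falls within Abm.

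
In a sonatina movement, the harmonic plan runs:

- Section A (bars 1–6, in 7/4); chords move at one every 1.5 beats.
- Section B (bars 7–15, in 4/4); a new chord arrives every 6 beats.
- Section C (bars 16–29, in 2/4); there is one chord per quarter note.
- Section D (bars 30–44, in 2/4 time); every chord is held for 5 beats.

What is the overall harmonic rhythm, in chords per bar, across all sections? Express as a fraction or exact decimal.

17/11 chords per bar

A: 6 × 7 = 42 beats ÷ 1.5 = 28 chords.
B: 9 × 4 = 36 beats ÷ 6 = 6 chords.
C: 14 × 2 = 28 beats ÷ 1 = 28 chords.
D: 15 × 2 = 30 beats ÷ 5 = 6 chords.
Overall: 68 chords over 44 bars → 68/44 = 17/11 chords per bar.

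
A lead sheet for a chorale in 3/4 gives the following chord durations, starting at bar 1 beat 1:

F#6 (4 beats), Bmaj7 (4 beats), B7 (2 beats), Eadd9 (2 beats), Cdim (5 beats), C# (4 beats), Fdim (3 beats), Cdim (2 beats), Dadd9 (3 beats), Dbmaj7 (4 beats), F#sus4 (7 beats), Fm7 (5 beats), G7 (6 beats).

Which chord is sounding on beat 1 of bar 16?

Beat 1 of bar 16 is beat (16−1)×3 + 1 = 46 overall.
Running totals: F#6 ends at 4, Bmaj7 ends at 8, B7 ends at 10, Eadd9 ends at 12, Cdim ends at 17, C# ends at 21, Fdim ends at 24, Cdim ends at 26, Dadd9 ends at 29, Dbmaj7 ends at 33, F#sus4 ends at 40, Fm7 ends at 45, G7 ends at 51.
Beat 46 falls within G7.

G7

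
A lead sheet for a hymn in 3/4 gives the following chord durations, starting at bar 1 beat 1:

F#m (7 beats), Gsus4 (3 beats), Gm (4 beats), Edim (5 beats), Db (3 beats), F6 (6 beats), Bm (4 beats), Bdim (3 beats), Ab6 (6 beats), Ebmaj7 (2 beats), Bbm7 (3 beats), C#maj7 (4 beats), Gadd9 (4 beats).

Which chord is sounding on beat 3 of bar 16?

C#maj7

Beat 3 of bar 16 is beat (16−1)×3 + 3 = 48 overall.
Running totals: F#m ends at 7, Gsus4 ends at 10, Gm ends at 14, Edim ends at 19, Db ends at 22, F6 ends at 28, Bm ends at 32, Bdim ends at 35, Ab6 ends at 41, Ebmaj7 ends at 43, Bbm7 ends at 46, C#maj7 ends at 50.
Beat 48 falls within C#maj7.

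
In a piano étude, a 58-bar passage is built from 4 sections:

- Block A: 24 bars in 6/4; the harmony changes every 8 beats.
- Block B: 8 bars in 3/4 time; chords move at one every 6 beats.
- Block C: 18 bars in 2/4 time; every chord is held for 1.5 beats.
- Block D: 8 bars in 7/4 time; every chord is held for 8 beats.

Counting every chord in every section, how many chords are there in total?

53 chords

A has 144 beats and chords last 8 each, so 18 chords.
B has 24 beats and chords last 6 each, so 4 chords.
C has 36 beats and chords last 1.5 each, so 24 chords.
D has 56 beats and chords last 8 each, so 7 chords.
Total: 18 + 4 + 24 + 7 = 53.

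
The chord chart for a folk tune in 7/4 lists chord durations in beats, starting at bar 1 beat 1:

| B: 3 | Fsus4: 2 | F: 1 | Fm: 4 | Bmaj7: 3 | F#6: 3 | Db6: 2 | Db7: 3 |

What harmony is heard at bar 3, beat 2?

Beat 2 of bar 3 is beat (3−1)×7 + 2 = 16 overall.
Running totals: B ends at 3, Fsus4 ends at 5, F ends at 6, Fm ends at 10, Bmaj7 ends at 13, F#6 ends at 16.
Beat 16 falls within F#6.

F#6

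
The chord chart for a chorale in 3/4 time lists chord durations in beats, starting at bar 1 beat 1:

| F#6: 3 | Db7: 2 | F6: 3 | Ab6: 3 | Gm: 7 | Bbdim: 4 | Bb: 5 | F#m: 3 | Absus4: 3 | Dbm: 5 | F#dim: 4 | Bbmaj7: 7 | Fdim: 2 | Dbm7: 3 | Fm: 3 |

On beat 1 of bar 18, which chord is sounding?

Dbm7

Beat 1 of bar 18 is beat (18−1)×3 + 1 = 52 overall.
Running totals: F#6 ends at 3, Db7 ends at 5, F6 ends at 8, Ab6 ends at 11, Gm ends at 18, Bbdim ends at 22, Bb ends at 27, F#m ends at 30, Absus4 ends at 33, Dbm ends at 38, F#dim ends at 42, Bbmaj7 ends at 49, Fdim ends at 51, Dbm7 ends at 54.
Beat 52 falls within Dbm7.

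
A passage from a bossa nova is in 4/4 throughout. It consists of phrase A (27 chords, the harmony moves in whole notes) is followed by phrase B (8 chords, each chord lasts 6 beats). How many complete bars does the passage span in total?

A: 27 × 4 = 108 beats = 27 bars.
B: 8 × 6 = 48 beats = 12 bars.
Total: 27 + 12 = 39 bars.

39 bars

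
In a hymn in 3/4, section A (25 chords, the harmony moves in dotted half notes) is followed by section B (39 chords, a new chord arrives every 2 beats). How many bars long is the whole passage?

A: 25 × 3 = 75 beats = 25 bars.
B: 39 × 2 = 78 beats = 26 bars.
Total: 25 + 26 = 51 bars.

51 bars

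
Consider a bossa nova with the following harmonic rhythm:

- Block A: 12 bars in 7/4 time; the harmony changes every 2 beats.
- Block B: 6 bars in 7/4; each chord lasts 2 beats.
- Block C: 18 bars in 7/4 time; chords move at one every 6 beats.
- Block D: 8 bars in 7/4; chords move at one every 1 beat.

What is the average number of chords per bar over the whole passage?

A: 12 bars of 7 beats is 84 beats; at 2 beats each that's 42 chords.
B: 6 bars of 7 beats is 42 beats; at 2 beats each that's 21 chords.
C: 18 bars of 7 beats is 126 beats; at 6 beats each that's 21 chords.
D: 8 bars of 7 beats is 56 beats; at 1 beat each that's 56 chords.
Overall: 140 chords over 44 bars → 140/44 = 35/11 chords per bar.

35/11 chords per bar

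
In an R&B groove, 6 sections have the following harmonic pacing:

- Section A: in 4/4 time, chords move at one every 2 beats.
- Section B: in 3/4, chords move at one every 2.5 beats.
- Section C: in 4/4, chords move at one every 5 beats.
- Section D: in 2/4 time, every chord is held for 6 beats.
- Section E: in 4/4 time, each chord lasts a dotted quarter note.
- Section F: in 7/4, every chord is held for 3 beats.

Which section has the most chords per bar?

Section E

A: 4/2 = 2 chords/bar.
B: 3/2.5 = 1.2 chords/bar.
C: 4/5 = 0.8 chords/bar.
D: 2/6 = 1/3 chords/bar.
E: 4/1.5 = 8/3 chords/bar.
F: 7/3 = 7/3 chords/bar.
Fastest is E at 8/3 chords/bar.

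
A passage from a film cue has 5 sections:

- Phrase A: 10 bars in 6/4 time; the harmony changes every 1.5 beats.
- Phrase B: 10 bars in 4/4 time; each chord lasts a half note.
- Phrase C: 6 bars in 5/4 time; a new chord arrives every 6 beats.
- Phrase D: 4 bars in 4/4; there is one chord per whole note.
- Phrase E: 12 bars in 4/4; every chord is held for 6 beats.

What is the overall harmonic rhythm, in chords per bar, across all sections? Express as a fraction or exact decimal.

11/6 chords per bar

A: 10 bars of 6 beats is 60 beats; at 1.5 beats each that's 40 chords.
B: 10 bars of 4 beats is 40 beats; at 2 beats each that's 20 chords.
C: 6 bars of 5 beats is 30 beats; at 6 beats each that's 5 chords.
D: 4 bars of 4 beats is 16 beats; at 4 beats each that's 4 chords.
E: 12 bars of 4 beats is 48 beats; at 6 beats each that's 8 chords.
Overall: 77 chords over 42 bars → 77/42 = 11/6 chords per bar.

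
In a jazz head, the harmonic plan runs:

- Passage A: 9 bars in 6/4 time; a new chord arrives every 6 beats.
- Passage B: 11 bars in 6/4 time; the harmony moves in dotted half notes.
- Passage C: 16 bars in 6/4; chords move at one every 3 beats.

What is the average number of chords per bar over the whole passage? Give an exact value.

1.75 chords per bar

A: 9 bars of 6 beats is 54 beats; at 6 beats each that's 9 chords.
B: 11 bars of 6 beats is 66 beats; at 3 beats each that's 22 chords.
C: 16 bars of 6 beats is 96 beats; at 3 beats each that's 32 chords.
Overall: 63 chords over 36 bars → 63/36 = 1.75 chords per bar.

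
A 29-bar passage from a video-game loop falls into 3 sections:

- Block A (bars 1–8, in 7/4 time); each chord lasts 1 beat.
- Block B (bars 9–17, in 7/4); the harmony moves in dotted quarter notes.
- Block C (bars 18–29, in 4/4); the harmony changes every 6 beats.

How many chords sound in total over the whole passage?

A: 8·7 = 56 beats, 56/1 = 56 chords.
B: 9·7 = 63 beats, 63/1.5 = 42 chords.
C: 12·4 = 48 beats, 48/6 = 8 chords.
Total: 56 + 42 + 8 = 106.

106 chords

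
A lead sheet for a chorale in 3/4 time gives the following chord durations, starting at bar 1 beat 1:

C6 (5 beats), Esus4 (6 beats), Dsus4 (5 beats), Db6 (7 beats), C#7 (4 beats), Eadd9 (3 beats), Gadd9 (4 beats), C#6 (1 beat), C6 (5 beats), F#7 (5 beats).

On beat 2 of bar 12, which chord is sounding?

Beat 2 of bar 12 is beat (12−1)×3 + 2 = 35 overall.
Running totals: C6 ends at 5, Esus4 ends at 11, Dsus4 ends at 16, Db6 ends at 23, C#7 ends at 27, Eadd9 ends at 30, Gadd9 ends at 34, C#6 ends at 35.
Beat 35 falls within C#6.

C#6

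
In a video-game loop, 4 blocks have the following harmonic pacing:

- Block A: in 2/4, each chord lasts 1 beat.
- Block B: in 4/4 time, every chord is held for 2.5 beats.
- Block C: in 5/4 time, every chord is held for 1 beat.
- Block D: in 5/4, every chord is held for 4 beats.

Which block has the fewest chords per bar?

Block D

A: 2 beats/bar ÷ 1 beat/chord = 2 chords/bar.
B: 4 beats/bar ÷ 2.5 beats/chord = 1.6 chords/bar.
C: 5 beats/bar ÷ 1 beat/chord = 5 chords/bar.
D: 5 beats/bar ÷ 4 beats/chord = 1.25 chords/bar.
Slowest is D at 1.25 chords/bar.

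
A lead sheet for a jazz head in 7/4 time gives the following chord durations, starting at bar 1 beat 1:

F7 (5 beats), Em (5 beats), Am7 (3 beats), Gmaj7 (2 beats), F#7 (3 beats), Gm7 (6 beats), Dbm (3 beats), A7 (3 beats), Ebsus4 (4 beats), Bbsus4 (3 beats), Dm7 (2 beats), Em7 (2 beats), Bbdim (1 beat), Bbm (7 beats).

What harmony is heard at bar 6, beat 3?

Beat 3 of bar 6 is beat (6−1)×7 + 3 = 38 overall.
Running totals: F7 ends at 5, Em ends at 10, Am7 ends at 13, Gmaj7 ends at 15, F#7 ends at 18, Gm7 ends at 24, Dbm ends at 27, A7 ends at 30, Ebsus4 ends at 34, Bbsus4 ends at 37, Dm7 ends at 39.
Beat 38 falls within Dm7.

Dm7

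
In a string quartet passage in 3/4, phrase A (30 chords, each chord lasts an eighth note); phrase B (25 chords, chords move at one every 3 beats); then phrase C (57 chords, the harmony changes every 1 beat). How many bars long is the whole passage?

A: 30 × 0.5 = 15 beats = 5 bars.
B: 25 × 3 = 75 beats = 25 bars.
C: 57 × 1 = 57 beats = 19 bars.
Total: 5 + 25 + 19 = 49 bars.

49 bars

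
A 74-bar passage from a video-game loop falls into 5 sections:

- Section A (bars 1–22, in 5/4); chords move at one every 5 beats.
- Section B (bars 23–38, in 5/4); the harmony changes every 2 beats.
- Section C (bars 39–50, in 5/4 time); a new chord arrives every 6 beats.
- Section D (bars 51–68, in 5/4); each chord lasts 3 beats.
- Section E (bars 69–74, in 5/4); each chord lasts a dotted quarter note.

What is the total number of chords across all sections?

122 chords

A: 22 bars × 5 beats = 110 beats; 5 beats/chord → 22 chords.
B: 16 bars × 5 beats = 80 beats; 2 beats/chord → 40 chords.
C: 12 bars × 5 beats = 60 beats; 6 beats/chord → 10 chords.
D: 18 bars × 5 beats = 90 beats; 3 beats/chord → 30 chords.
E: 6 bars × 5 beats = 30 beats; 1.5 beats/chord → 20 chords.
Total: 22 + 40 + 10 + 30 + 20 = 122.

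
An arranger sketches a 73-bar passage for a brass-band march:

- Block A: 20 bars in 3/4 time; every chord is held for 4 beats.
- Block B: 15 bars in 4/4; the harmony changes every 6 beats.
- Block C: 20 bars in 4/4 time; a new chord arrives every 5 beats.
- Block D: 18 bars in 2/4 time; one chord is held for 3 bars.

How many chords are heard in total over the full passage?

A has 60 beats and chords last 4 each, so 15 chords.
B has 60 beats and chords last 6 each, so 10 chords.
C has 80 beats and chords last 5 each, so 16 chords.
D has 36 beats and chords last 6 each, so 6 chords.
Total: 15 + 10 + 16 + 6 = 47.

47 chords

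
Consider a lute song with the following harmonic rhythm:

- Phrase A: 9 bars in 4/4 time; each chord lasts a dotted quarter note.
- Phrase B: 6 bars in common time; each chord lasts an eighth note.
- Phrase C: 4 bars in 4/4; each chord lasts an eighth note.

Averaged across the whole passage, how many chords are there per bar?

A: 9 × 4 = 36 beats ÷ 1.5 = 24 chords.
B: 6 × 4 = 24 beats ÷ 0.5 = 48 chords.
C: 4 × 4 = 16 beats ÷ 0.5 = 32 chords.
Overall: 104 chords over 19 bars → 104/19 = 104/19 chords per bar.

104/19 chords per bar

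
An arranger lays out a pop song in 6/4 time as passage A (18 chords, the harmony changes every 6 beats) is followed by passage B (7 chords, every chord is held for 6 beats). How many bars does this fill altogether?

A: 18 × 6 = 108 beats = 18 bars.
B: 7 × 6 = 42 beats = 7 bars.
Total: 18 + 7 = 25 bars.

25 bars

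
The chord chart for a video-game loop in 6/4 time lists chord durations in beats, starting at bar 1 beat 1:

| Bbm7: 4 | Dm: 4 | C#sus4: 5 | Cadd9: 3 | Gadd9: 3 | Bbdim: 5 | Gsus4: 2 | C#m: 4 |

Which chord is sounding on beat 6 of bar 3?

Gadd9

Beat 6 of bar 3 is beat (3−1)×6 + 6 = 18 overall.
Running totals: Bbm7 ends at 4, Dm ends at 8, C#sus4 ends at 13, Cadd9 ends at 16, Gadd9 ends at 19.
Beat 18 falls within Gadd9.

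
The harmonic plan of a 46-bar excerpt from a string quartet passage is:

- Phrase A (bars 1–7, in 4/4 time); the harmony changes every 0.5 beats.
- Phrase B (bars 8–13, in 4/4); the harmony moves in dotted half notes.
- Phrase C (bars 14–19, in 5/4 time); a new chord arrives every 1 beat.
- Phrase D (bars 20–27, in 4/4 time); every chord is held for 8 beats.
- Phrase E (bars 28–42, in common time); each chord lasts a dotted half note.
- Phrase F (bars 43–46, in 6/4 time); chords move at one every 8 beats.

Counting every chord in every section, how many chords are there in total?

121 chords

A: 7 bars × 4 beats = 28 beats; 0.5 beats/chord → 56 chords.
B: 6 bars × 4 beats = 24 beats; 3 beats/chord → 8 chords.
C: 6 bars × 5 beats = 30 beats; 1 beat/chord → 30 chords.
D: 8 bars × 4 beats = 32 beats; 8 beats/chord → 4 chords.
E: 15 bars × 4 beats = 60 beats; 3 beats/chord → 20 chords.
F: 4 bars × 6 beats = 24 beats; 8 beats/chord → 3 chords.
Total: 56 + 8 + 30 + 4 + 20 + 3 = 121.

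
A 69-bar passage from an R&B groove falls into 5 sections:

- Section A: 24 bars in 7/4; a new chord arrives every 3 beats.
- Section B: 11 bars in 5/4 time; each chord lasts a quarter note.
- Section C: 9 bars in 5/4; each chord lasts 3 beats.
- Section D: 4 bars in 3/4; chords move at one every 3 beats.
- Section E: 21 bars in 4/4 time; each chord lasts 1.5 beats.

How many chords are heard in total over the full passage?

186 chords

A: 24 bars × 7 beats = 168 beats; 3 beats/chord → 56 chords.
B: 11 bars × 5 beats = 55 beats; 1 beat/chord → 55 chords.
C: 9 bars × 5 beats = 45 beats; 3 beats/chord → 15 chords.
D: 4 bars × 3 beats = 12 beats; 3 beats/chord → 4 chords.
E: 21 bars × 4 beats = 84 beats; 1.5 beats/chord → 56 chords.
Total: 56 + 55 + 15 + 4 + 56 = 186.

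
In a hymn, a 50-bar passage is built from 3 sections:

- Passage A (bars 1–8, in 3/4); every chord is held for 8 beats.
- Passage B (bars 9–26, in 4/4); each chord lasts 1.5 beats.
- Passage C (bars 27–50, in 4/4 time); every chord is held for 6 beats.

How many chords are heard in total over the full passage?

A: 8 bars × 3 beats = 24 beats; 8 beats/chord → 3 chords.
B: 18 bars × 4 beats = 72 beats; 1.5 beats/chord → 48 chords.
C: 24 bars × 4 beats = 96 beats; 6 beats/chord → 16 chords.
Total: 3 + 48 + 16 = 67.

67 chords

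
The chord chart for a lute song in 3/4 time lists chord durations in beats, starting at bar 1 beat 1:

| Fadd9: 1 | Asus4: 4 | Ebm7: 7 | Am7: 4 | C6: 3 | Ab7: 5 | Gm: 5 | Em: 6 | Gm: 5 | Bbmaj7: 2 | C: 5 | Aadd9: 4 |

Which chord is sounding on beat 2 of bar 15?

Beat 2 of bar 15 is beat (15−1)×3 + 2 = 44 overall.
Running totals: Fadd9 ends at 1, Asus4 ends at 5, Ebm7 ends at 12, Am7 ends at 16, C6 ends at 19, Ab7 ends at 24, Gm ends at 29, Em ends at 35, Gm ends at 40, Bbmaj7 ends at 42, C ends at 47.
Beat 44 falls within C.

C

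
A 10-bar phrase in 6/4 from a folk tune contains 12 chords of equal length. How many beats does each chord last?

10 bars × 6 beats/bar = 60 beats total.
60 beats ÷ 12 chords = 5 beats per chord.

5 beats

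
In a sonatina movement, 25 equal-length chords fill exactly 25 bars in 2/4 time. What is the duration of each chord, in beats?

25 bars × 2 beats/bar = 50 beats total.
50 beats ÷ 25 chords = 2 beats per chord.
(That is a half note.)

2 beats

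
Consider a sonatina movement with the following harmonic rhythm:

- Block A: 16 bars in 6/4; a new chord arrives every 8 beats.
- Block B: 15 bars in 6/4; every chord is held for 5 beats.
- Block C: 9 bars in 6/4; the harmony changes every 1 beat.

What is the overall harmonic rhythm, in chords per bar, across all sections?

2.1 chords per bar

A: 16 bars of 6 beats is 96 beats; at 8 beats each that's 12 chords.
B: 15 bars of 6 beats is 90 beats; at 5 beats each that's 18 chords.
C: 9 bars of 6 beats is 54 beats; at 1 beat each that's 54 chords.
Overall: 84 chords over 40 bars → 84/40 = 2.1 chords per bar.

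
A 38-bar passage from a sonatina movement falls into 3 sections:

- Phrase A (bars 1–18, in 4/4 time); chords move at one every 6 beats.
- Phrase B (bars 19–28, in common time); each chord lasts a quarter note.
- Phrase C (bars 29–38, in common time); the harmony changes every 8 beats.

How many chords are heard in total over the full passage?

A: 18 bars × 4 beats = 72 beats; 6 beats/chord → 12 chords.
B: 10 bars × 4 beats = 40 beats; 1 beat/chord → 40 chords.
C: 10 bars × 4 beats = 40 beats; 8 beats/chord → 5 chords.
Total: 12 + 40 + 5 = 57.

57 chords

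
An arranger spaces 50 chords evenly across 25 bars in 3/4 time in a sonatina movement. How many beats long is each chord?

25 bars × 3 beats/bar = 75 beats total.
75 beats ÷ 50 chords = 1.5 beats per chord.
(That is a dotted quarter note.)

1.5 beats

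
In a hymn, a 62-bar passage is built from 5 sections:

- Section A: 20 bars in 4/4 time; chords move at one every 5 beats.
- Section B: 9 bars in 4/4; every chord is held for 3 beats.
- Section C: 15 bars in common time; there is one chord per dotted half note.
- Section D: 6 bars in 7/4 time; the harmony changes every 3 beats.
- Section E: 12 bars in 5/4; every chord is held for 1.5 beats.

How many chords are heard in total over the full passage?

102 chords

A has 80 beats and chords last 5 each, so 16 chords.
B has 36 beats and chords last 3 each, so 12 chords.
C has 60 beats and chords last 3 each, so 20 chords.
D has 42 beats and chords last 3 each, so 14 chords.
E has 60 beats and chords last 1.5 each, so 40 chords.
Total: 16 + 12 + 20 + 14 + 40 = 102.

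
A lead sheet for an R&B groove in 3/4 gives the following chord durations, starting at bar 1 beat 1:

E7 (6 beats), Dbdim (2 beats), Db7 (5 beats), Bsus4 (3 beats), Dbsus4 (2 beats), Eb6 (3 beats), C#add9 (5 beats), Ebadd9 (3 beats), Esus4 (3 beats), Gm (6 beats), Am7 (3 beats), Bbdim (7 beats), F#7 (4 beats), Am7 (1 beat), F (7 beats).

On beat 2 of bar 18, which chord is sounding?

Am7

Beat 2 of bar 18 is beat (18−1)×3 + 2 = 53 overall.
Running totals: E7 ends at 6, Dbdim ends at 8, Db7 ends at 13, Bsus4 ends at 16, Dbsus4 ends at 18, Eb6 ends at 21, C#add9 ends at 26, Ebadd9 ends at 29, Esus4 ends at 32, Gm ends at 38, Am7 ends at 41, Bbdim ends at 48, F#7 ends at 52, Am7 ends at 53.
Beat 53 falls within Am7.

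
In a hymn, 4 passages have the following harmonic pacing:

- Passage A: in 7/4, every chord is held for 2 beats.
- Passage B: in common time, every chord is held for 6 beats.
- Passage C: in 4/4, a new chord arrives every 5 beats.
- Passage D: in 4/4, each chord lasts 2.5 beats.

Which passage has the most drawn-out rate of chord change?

Passage B

A: 7 beats/bar ÷ 2 beats/chord = 3.5 chords/bar.
B: 4 beats/bar ÷ 6 beats/chord = 2/3 chords/bar.
C: 4 beats/bar ÷ 5 beats/chord = 0.8 chords/bar.
D: 4 beats/bar ÷ 2.5 beats/chord = 1.6 chords/bar.
Slowest is B at 2/3 chords/bar.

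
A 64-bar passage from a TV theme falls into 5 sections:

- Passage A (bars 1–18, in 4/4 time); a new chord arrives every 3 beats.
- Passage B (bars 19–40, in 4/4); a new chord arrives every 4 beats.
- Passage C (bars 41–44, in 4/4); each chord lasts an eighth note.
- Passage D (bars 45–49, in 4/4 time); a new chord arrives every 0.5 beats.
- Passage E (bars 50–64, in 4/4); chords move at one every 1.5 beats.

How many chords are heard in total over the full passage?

A has 72 beats and chords last 3 each, so 24 chords.
B has 88 beats and chords last 4 each, so 22 chords.
C has 16 beats and chords last 0.5 each, so 32 chords.
D has 20 beats and chords last 0.5 each, so 40 chords.
E has 60 beats and chords last 1.5 each, so 40 chords.
Total: 24 + 22 + 32 + 40 + 40 = 158.

158 chords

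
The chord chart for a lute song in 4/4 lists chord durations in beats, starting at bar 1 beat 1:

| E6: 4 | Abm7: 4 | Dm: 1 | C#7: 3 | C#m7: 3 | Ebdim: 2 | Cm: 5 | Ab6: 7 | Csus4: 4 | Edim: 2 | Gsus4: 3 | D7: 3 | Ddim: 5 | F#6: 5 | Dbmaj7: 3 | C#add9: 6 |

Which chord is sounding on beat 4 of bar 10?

Beat 4 of bar 10 is beat (10−1)×4 + 4 = 40 overall.
Running totals: E6 ends at 4, Abm7 ends at 8, Dm ends at 9, C#7 ends at 12, C#m7 ends at 15, Ebdim ends at 17, Cm ends at 22, Ab6 ends at 29, Csus4 ends at 33, Edim ends at 35, Gsus4 ends at 38, D7 ends at 41.
Beat 40 falls within D7.

D7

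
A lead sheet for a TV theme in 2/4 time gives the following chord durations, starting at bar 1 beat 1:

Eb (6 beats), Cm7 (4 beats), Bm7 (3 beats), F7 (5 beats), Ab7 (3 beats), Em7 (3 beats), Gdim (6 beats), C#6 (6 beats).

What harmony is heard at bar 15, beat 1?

Beat 1 of bar 15 is beat (15−1)×2 + 1 = 29 overall.
Running totals: Eb ends at 6, Cm7 ends at 10, Bm7 ends at 13, F7 ends at 18, Ab7 ends at 21, Em7 ends at 24, Gdim ends at 30.
Beat 29 falls within Gdim.

Gdim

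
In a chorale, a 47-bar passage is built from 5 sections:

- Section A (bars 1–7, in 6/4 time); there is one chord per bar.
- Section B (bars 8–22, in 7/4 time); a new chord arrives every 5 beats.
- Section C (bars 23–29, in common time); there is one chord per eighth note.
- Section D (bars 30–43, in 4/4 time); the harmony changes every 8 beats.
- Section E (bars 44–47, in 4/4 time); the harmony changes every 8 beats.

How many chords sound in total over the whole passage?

A: 7 bars × 6 beats = 42 beats; 6 beats/chord → 7 chords.
B: 15 bars × 7 beats = 105 beats; 5 beats/chord → 21 chords.
C: 7 bars × 4 beats = 28 beats; 0.5 beats/chord → 56 chords.
D: 14 bars × 4 beats = 56 beats; 8 beats/chord → 7 chords.
E: 4 bars × 4 beats = 16 beats; 8 beats/chord → 2 chords.
Total: 7 + 21 + 56 + 7 + 2 = 93.

93 chords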